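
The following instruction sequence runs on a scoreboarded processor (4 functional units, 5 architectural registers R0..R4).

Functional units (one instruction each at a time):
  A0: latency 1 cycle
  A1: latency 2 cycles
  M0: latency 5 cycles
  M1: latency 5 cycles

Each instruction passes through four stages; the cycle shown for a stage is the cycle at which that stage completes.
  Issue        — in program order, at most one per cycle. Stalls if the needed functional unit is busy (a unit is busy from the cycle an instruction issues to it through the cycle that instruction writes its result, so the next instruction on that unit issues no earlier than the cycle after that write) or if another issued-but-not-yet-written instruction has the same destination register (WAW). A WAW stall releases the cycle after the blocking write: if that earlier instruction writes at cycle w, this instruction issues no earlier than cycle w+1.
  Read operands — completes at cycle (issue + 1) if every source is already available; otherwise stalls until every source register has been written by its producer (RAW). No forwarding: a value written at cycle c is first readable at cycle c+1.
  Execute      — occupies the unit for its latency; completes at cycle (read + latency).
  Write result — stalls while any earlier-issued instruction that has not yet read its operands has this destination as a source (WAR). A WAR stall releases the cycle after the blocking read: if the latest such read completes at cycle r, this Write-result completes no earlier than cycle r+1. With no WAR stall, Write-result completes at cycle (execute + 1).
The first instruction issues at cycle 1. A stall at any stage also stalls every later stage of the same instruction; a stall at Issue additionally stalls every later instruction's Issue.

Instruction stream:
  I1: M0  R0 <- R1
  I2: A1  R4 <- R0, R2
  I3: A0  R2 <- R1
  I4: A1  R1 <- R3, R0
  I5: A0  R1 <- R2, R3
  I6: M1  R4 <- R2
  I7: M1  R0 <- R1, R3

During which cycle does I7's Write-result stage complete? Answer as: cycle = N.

[I1] 1/2/7/8
[I2] 2/9/11/12  (RAW R0: wait I1 write@8)
[I3] 3/4/5/10  (WAR R2: wait I2 read@9)
[I4] 13/14/16/17  (struct: A1 busy until I2 writes@12)
[I5] 18/19/20/21  (WAW R1: wait I4 write@17)
[I6] 19/20/25/26
[I7] 27/28/33/34  (struct: M1 busy until I6 writes@26)

cycle = 34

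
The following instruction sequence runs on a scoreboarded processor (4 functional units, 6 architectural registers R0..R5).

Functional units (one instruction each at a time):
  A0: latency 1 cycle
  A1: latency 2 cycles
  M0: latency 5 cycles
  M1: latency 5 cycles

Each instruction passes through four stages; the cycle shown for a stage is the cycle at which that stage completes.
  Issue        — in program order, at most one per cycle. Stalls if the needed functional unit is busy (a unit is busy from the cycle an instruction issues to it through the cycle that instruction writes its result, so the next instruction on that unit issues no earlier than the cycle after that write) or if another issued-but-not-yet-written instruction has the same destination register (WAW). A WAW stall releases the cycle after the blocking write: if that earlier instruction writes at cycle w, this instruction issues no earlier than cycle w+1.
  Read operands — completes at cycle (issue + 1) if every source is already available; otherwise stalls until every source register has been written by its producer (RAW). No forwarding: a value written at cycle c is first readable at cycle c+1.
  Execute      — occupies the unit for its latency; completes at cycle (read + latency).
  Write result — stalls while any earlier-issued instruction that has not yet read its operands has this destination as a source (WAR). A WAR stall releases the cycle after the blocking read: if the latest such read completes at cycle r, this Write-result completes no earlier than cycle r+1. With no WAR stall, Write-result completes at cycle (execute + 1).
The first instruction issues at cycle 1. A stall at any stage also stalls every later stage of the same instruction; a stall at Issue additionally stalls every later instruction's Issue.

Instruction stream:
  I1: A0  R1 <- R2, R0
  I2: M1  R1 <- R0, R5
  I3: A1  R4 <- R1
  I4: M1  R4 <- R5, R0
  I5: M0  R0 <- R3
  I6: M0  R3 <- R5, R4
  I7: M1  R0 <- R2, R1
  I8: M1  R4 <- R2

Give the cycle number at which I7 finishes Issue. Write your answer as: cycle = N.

cycle = 27

cycle 1: I1 dispatched to A0
cycle 2: I1 operands ready
cycle 3: I1 complete
cycle 4: R1←I1
cycle 5: I2 dispatched to M1
cycle 6: I2 operands ready, I3 dispatched to A1
cycle 11: I2 complete
cycle 12: R1←I2
cycle 13: I3 operands ready
cycle 15: I3 complete
cycle 16: R4←I3
cycle 17: I4 dispatched to M1
cycle 18: I4 operands ready, I5 dispatched to M0
cycle 19: I5 operands ready
cycle 23: I4 complete
cycle 24: R4←I4, I5 complete
cycle 25: R0←I5
cycle 26: I6 dispatched to M0
cycle 27: I6 operands ready, I7 dispatched to M1
cycle 28: I7 operands ready
cycle 32: I6 complete
cycle 33: R3←I6, I7 complete
cycle 34: R0←I7
cycle 35: I8 dispatched to M1
cycle 36: I8 operands ready
cycle 41: I8 complete
cycle 42: R4←I8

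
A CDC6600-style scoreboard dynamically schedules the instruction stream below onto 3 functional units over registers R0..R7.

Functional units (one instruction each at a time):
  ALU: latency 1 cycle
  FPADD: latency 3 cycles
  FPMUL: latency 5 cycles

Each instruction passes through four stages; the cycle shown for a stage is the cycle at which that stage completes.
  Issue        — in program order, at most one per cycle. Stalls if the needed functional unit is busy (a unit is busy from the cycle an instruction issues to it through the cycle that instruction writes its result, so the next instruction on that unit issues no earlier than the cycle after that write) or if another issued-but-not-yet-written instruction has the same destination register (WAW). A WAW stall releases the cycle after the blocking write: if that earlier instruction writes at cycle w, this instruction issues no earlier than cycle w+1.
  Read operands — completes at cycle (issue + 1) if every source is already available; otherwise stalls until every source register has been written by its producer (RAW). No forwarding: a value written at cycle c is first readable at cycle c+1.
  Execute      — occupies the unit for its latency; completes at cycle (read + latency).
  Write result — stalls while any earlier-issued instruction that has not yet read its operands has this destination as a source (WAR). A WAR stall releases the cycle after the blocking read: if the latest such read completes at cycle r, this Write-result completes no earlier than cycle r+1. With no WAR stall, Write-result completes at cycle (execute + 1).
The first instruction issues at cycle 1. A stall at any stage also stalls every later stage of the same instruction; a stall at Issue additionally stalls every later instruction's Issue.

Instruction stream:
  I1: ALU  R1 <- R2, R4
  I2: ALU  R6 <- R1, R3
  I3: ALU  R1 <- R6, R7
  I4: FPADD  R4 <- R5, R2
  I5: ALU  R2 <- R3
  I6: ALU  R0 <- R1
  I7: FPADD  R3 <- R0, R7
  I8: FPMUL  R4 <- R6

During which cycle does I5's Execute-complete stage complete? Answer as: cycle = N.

1) issue 1, read 2, done 3, write 4
2) issue 5, read 6, done 7, write 8  <struct: ALU busy until I1 writes@4>
3) issue 9, read 10, done 11, write 12  <struct: ALU busy until I2 writes@8>
4) issue 10, read 11, done 14, write 15
5) issue 13, read 14, done 15, write 16  <struct: ALU busy until I3 writes@12>
6) issue 17, read 18, done 19, write 20  <struct: ALU busy until I5 writes@16>
7) issue 18, read 21, done 24, write 25  <RAW R0: wait I6 write@20>
8) issue 19, read 20, done 25, write 26

cycle = 15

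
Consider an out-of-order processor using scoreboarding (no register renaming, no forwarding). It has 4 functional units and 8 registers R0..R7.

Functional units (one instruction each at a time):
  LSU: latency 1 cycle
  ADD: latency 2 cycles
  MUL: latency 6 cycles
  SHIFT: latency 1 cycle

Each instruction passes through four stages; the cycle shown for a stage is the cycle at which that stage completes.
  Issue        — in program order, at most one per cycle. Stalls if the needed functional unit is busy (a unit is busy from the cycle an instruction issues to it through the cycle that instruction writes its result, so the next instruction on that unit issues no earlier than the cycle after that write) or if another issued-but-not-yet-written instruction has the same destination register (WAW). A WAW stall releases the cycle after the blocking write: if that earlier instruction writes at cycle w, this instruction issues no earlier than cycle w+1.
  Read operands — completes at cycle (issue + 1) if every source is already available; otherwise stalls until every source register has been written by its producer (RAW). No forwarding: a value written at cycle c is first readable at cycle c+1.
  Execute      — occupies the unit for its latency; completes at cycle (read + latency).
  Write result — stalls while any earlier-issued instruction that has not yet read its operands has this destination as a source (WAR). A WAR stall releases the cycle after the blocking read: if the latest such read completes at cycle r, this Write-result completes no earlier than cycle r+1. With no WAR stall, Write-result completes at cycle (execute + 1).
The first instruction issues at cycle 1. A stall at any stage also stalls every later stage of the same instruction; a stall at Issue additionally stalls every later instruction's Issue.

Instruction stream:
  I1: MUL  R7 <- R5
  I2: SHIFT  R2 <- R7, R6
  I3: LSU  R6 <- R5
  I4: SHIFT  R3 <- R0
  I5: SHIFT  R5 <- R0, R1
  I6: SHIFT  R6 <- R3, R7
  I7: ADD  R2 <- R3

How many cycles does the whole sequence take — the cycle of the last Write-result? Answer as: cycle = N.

cycle 1: I1→MUL
cycle 2: I1 RO, I2→SHIFT
cycle 3: I3→LSU
cycle 4: I3 RO
cycle 5: I3 EX
cycle 8: I1 EX
cycle 9: I1 WR R7
cycle 10: I2 RO
cycle 11: I2 EX, I3 WR R6
cycle 12: I2 WR R2
cycle 13: I4→SHIFT
cycle 14: I4 RO
cycle 15: I4 EX
cycle 16: I4 WR R3
cycle 17: I5→SHIFT
cycle 18: I5 RO
cycle 19: I5 EX
cycle 20: I5 WR R5
cycle 21: I6→SHIFT
cycle 22: I6 RO, I7→ADD
cycle 23: I6 EX, I7 RO
cycle 24: I6 WR R6
cycle 25: I7 EX
cycle 26: I7 WR R2

cycle = 26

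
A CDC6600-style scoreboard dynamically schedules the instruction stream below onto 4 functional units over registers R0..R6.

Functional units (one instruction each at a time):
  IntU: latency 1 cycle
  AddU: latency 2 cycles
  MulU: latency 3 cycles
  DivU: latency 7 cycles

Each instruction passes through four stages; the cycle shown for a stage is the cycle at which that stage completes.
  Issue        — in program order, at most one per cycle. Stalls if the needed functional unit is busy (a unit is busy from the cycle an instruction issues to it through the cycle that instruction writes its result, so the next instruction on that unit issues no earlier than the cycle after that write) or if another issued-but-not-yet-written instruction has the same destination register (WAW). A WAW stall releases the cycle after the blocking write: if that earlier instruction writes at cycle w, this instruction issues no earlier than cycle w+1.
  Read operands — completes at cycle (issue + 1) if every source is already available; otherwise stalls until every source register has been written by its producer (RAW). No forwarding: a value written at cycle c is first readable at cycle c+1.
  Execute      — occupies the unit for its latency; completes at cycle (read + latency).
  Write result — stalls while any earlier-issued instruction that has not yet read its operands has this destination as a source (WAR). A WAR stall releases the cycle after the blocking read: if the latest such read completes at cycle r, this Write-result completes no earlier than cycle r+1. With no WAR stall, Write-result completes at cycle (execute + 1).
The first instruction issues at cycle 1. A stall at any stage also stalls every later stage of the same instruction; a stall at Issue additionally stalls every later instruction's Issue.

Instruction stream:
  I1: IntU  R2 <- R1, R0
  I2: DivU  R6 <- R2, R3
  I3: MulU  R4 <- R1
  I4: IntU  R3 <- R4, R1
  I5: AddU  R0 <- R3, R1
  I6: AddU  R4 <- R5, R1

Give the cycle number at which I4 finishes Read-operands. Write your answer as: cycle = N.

cycle 1: I1 issues→IntU
cycle 2: I1 reads · I2 issues→DivU
cycle 3: I1 exec-done · I3 issues→MulU
cycle 4: I1 writes R2 · I3 reads
cycle 5: I2 reads · I4 issues→IntU
cycle 6: I5 issues→AddU
cycle 7: I3 exec-done
cycle 8: I3 writes R4
cycle 9: I4 reads
cycle 10: I4 exec-done
cycle 11: I4 writes R3
cycle 12: I2 exec-done · I5 reads
cycle 13: I2 writes R6
cycle 14: I5 exec-done
cycle 15: I5 writes R0
cycle 16: I6 issues→AddU
cycle 17: I6 reads
cycle 19: I6 exec-done
cycle 20: I6 writes R4

cycle = 9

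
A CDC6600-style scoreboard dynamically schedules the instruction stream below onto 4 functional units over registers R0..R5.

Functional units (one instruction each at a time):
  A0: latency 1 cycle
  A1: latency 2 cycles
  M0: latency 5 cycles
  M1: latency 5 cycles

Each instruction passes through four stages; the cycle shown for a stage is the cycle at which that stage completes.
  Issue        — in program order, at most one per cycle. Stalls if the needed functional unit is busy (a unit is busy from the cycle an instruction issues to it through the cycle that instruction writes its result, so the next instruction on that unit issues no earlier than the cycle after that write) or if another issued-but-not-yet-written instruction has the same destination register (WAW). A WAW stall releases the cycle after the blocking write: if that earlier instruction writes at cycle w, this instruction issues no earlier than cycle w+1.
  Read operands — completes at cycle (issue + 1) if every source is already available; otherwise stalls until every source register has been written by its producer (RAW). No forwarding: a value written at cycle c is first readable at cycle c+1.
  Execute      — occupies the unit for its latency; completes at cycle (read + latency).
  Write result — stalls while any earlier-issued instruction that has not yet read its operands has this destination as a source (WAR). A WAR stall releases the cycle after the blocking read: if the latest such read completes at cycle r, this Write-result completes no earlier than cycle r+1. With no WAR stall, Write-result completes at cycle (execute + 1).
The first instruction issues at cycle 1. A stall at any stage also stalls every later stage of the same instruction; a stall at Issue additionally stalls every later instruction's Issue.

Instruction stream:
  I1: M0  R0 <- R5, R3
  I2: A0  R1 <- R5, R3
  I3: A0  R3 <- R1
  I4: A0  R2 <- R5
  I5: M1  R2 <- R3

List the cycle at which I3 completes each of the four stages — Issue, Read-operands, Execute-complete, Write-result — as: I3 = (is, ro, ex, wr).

I1  is:1  ro:2  ex:7  wr:8
I2  is:2  ro:3  ex:4  wr:5
I3  is:6  ro:7  ex:8  wr:9  — struct: A0 busy until I2 writes@5
I4  is:10  ro:11  ex:12  wr:13  — struct: A0 busy until I3 writes@9
I5  is:14  ro:15  ex:20  wr:21  — WAW R2: wait I4 write@13

I3 = (6, 7, 8, 9)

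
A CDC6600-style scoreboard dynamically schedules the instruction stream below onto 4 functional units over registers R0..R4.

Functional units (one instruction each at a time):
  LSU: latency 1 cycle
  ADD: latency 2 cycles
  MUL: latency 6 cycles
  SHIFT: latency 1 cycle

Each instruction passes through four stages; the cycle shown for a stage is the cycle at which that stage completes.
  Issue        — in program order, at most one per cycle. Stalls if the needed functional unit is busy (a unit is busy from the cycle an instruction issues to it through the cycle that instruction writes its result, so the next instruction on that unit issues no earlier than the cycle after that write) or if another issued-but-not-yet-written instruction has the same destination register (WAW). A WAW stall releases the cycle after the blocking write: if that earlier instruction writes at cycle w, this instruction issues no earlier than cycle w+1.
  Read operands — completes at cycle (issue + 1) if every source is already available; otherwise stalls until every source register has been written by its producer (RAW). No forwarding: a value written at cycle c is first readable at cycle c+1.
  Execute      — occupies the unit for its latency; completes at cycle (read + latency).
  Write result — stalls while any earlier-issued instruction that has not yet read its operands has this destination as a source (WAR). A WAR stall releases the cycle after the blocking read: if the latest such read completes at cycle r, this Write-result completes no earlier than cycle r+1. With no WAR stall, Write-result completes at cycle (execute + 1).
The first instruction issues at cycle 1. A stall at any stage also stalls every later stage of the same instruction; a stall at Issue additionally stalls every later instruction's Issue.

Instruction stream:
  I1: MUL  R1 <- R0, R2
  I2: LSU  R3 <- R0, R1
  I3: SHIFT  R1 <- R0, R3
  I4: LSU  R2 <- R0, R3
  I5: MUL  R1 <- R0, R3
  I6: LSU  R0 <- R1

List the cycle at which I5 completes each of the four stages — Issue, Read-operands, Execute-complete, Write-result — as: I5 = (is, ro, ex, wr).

I5 = (16, 17, 23, 24)

[1] issue I1 (MUL)
[2] I1 read-ops; issue I2 (LSU)
[8] I1 finished on MUL
[9] I1→R1
[10] I2 read-ops; issue I3 (SHIFT)
[11] I2 finished on LSU
[12] I2→R3
[13] I3 read-ops; issue I4 (LSU)
[14] I3 finished on SHIFT; I4 read-ops
[15] I3→R1; I4 finished on LSU
[16] I4→R2; issue I5 (MUL)
[17] I5 read-ops; issue I6 (LSU)
[23] I5 finished on MUL
[24] I5→R1
[25] I6 read-ops
[26] I6 finished on LSU
[27] I6→R0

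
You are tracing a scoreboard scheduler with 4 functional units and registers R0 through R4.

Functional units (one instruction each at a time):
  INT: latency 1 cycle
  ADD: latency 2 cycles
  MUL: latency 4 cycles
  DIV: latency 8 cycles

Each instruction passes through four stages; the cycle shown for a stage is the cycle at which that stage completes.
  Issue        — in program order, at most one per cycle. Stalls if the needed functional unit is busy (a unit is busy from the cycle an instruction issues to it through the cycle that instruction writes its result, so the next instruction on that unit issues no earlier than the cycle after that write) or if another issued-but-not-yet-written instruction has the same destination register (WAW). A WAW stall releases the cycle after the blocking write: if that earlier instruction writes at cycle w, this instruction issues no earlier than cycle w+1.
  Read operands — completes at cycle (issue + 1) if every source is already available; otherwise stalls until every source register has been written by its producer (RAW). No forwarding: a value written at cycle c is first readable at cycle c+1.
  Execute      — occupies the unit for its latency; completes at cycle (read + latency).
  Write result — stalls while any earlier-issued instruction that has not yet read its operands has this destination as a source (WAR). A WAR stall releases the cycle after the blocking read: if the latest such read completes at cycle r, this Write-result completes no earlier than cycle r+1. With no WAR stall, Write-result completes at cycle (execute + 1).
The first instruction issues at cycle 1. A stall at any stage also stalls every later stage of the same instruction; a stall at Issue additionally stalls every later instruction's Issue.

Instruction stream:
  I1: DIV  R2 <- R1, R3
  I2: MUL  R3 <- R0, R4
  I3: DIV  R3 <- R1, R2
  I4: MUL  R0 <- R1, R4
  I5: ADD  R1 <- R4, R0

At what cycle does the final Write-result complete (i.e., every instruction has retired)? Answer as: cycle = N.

cycle = 23

  I1 | 1 | 2 | 10 | 11
  I2 | 2 | 3 | 7 | 8
  I3 | 12 | 13 | 21 | 22   struct: DIV busy until I1 writes@11
  I4 | 13 | 14 | 18 | 19
  I5 | 14 | 20 | 22 | 23   RAW R0: wait I4 write@19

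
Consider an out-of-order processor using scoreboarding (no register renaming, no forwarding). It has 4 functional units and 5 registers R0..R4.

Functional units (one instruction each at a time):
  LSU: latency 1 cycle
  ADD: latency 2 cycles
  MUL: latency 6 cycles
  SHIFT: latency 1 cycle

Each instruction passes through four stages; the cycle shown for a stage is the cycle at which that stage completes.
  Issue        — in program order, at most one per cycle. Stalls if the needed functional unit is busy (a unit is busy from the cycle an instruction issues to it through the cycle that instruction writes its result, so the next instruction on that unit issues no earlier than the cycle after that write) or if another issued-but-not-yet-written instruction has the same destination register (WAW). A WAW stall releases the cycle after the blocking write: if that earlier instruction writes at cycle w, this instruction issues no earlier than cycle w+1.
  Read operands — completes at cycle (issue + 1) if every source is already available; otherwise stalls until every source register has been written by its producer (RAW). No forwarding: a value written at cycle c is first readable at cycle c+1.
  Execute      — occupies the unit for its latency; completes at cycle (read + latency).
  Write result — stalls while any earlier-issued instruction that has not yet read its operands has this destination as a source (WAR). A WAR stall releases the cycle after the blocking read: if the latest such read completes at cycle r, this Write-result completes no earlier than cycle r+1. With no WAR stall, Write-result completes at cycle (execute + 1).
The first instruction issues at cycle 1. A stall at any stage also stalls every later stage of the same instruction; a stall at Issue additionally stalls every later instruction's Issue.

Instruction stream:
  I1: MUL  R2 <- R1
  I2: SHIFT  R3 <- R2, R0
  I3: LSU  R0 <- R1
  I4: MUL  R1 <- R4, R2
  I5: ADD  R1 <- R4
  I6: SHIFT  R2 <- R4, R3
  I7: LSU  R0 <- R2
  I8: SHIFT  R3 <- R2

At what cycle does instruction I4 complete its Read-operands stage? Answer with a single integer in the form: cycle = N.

I1 -> (1, 2, 8, 9)
I2 -> (2, 10, 11, 12)  // RAW R2: wait I1 write@9
I3 -> (3, 4, 5, 11)  // WAR R0: wait I2 read@10
I4 -> (10, 11, 17, 18)  // struct: MUL busy until I1 writes@9
I5 -> (19, 20, 22, 23)  // WAW R1: wait I4 write@18
I6 -> (20, 21, 22, 23)
I7 -> (21, 24, 25, 26)  // RAW R2: wait I6 write@23
I8 -> (24, 25, 26, 27)  // struct: SHIFT busy until I6 writes@23

cycle = 11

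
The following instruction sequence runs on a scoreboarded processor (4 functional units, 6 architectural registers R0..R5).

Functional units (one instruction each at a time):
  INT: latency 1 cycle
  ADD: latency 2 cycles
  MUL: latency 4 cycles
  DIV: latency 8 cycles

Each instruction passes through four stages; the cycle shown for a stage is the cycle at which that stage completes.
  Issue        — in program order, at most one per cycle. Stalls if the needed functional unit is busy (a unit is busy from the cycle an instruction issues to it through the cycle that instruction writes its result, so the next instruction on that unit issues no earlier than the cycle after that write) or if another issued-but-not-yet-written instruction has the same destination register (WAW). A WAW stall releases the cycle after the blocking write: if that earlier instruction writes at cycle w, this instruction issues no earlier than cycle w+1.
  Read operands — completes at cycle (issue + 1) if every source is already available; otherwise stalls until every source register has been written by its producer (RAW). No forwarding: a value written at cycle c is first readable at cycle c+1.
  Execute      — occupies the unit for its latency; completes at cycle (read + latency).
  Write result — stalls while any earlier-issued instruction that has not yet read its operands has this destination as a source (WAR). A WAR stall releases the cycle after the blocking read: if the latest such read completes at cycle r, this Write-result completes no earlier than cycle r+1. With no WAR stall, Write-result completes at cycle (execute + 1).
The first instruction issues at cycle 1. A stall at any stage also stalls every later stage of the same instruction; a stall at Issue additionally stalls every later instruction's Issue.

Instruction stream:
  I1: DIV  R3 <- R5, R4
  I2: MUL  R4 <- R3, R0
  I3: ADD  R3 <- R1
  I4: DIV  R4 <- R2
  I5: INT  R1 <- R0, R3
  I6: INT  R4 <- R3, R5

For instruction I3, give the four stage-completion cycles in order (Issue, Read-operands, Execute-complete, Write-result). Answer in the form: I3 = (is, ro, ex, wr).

c1: I1 dispatched to DIV
c2: I1 operands ready, I2 dispatched to MUL
c10: I1 complete
c11: R3←I1
c12: I2 operands ready, I3 dispatched to ADD
c13: I3 operands ready
c15: I3 complete
c16: I2 complete, R3←I3
c17: R4←I2
c18: I4 dispatched to DIV
c19: I4 operands ready, I5 dispatched to INT
c20: I5 operands ready
c21: I5 complete
c22: R1←I5
c27: I4 complete
c28: R4←I4
c29: I6 dispatched to INT
c30: I6 operands ready
c31: I6 complete
c32: R4←I6

I3 = (12, 13, 15, 16)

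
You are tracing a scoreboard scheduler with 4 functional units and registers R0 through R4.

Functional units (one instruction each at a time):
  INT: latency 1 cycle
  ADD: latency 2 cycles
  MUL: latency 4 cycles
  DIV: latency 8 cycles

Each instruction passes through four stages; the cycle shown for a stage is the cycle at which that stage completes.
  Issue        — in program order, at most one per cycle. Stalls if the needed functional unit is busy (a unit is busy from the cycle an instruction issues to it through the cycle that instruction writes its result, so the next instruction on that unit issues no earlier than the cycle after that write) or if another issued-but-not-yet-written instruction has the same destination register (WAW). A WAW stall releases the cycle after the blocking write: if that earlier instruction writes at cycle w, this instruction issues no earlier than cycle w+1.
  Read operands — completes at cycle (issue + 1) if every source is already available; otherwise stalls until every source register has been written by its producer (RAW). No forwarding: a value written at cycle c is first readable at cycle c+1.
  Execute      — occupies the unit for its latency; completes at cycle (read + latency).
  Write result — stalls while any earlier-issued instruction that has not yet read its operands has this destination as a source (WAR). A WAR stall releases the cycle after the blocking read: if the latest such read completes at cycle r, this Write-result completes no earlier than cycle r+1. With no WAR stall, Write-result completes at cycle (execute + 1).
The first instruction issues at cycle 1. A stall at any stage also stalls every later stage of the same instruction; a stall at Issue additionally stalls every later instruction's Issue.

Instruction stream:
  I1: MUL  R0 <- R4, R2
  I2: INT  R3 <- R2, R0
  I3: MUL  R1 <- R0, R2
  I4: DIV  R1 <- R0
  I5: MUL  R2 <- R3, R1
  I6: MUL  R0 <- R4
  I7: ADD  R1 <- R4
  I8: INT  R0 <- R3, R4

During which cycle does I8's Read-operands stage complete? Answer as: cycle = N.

cycle = 40

cycle 1: I1→MUL
cycle 2: I1 RO; I2→INT
cycle 6: I1 EX
cycle 7: I1 WR R0
cycle 8: I2 RO; I3→MUL
cycle 9: I2 EX; I3 RO
cycle 10: I2 WR R3
cycle 13: I3 EX
cycle 14: I3 WR R1
cycle 15: I4→DIV
cycle 16: I4 RO; I5→MUL
cycle 24: I4 EX
cycle 25: I4 WR R1
cycle 26: I5 RO
cycle 30: I5 EX
cycle 31: I5 WR R2
cycle 32: I6→MUL
cycle 33: I6 RO; I7→ADD
cycle 34: I7 RO
cycle 36: I7 EX
cycle 37: I6 EX; I7 WR R1
cycle 38: I6 WR R0
cycle 39: I8→INT
cycle 40: I8 RO
cycle 41: I8 EX
cycle 42: I8 WR R0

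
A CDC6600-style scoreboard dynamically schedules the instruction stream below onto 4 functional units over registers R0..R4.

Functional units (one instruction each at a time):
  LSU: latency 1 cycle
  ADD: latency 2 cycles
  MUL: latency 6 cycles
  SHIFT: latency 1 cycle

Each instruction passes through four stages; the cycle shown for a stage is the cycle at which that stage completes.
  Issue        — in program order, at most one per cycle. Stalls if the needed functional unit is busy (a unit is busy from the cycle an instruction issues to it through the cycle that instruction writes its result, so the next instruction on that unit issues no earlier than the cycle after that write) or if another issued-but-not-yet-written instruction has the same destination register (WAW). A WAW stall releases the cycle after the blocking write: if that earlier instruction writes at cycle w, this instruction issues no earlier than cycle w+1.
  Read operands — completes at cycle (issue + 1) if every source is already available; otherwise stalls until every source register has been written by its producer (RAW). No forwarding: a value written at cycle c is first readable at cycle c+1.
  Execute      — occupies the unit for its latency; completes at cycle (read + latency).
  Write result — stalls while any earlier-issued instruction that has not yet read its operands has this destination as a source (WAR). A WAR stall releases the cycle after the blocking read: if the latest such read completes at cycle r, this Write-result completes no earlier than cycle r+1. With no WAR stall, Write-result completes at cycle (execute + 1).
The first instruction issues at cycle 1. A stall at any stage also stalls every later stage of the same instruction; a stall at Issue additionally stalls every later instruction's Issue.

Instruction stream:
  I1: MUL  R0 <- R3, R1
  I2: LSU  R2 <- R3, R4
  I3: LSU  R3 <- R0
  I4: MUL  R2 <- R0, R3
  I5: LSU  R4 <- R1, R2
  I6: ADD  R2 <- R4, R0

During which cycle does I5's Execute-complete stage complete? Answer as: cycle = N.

cycle = 22

  I1 | 1 | 2 | 8 | 9
  I2 | 2 | 3 | 4 | 5
  I3 | 6 | 10 | 11 | 12   struct: LSU busy until I2 writes@5 · RAW R0: wait I1 write@9
  I4 | 10 | 13 | 19 | 20   struct: MUL busy until I1 writes@9 · RAW R3: wait I3 write@12
  I5 | 13 | 21 | 22 | 23   struct: LSU busy until I3 writes@12 · RAW R2: wait I4 write@20
  I6 | 21 | 24 | 26 | 27   WAW R2: wait I4 write@20 · RAW R4: wait I5 write@23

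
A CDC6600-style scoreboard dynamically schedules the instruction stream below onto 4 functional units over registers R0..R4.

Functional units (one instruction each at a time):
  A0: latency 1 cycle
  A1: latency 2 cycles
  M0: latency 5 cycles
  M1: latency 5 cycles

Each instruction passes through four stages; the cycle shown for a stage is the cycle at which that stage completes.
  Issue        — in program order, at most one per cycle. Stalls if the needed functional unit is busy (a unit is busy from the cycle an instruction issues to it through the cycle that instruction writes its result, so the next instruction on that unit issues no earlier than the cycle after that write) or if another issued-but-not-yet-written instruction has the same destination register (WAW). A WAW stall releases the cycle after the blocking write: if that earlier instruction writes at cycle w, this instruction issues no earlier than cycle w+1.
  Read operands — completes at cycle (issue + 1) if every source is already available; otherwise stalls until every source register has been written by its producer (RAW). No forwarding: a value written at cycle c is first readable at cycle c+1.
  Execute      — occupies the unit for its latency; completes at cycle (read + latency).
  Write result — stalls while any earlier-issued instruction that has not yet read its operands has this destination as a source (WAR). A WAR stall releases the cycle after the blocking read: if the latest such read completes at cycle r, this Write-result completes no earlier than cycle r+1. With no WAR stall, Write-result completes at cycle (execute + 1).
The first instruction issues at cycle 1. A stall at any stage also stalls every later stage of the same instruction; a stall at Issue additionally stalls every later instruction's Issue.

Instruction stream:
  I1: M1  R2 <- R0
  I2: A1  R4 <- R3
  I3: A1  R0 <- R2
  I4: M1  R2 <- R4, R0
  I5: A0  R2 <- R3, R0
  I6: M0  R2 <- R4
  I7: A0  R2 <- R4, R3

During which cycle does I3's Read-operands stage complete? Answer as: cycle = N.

cycle = 9

t=1  issue I1 (M1)
t=2  I1 read-ops | issue I2 (A1)
t=3  I2 read-ops
t=5  I2 finished on A1
t=6  I2→R4
t=7  I1 finished on M1 | issue I3 (A1)
t=8  I1→R2
t=9  I3 read-ops | issue I4 (M1)
t=11  I3 finished on A1
t=12  I3→R0
t=13  I4 read-ops
t=18  I4 finished on M1
t=19  I4→R2
t=20  issue I5 (A0)
t=21  I5 read-ops
t=22  I5 finished on A0
t=23  I5→R2
t=24  issue I6 (M0)
t=25  I6 read-ops
t=30  I6 finished on M0
t=31  I6→R2
t=32  issue I7 (A0)
t=33  I7 read-ops
t=34  I7 finished on A0
t=35  I7→R2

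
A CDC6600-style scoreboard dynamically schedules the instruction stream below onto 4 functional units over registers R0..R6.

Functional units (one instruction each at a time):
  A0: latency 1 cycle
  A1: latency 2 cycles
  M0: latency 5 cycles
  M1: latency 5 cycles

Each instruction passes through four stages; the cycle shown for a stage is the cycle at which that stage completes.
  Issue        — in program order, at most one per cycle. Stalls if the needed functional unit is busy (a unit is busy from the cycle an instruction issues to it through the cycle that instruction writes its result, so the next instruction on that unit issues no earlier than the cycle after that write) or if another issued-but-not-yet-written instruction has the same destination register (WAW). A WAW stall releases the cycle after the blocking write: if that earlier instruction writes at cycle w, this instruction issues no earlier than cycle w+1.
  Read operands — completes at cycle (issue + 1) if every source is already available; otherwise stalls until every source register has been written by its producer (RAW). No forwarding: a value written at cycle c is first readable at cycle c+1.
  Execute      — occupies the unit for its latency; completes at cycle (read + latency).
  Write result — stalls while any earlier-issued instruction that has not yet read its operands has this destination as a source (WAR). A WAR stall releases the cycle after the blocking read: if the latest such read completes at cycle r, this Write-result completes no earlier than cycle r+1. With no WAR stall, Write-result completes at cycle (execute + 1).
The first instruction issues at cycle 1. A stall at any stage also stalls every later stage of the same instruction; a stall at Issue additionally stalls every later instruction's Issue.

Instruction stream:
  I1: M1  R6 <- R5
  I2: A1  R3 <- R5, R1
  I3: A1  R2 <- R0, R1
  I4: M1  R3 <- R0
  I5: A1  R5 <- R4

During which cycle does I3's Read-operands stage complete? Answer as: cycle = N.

I1  is:1  ro:2  ex:7  wr:8
I2  is:2  ro:3  ex:5  wr:6
I3  is:7  ro:8  ex:10  wr:11  — struct: A1 busy until I2 writes@6
I4  is:9  ro:10  ex:15  wr:16  — struct: M1 busy until I1 writes@8
I5  is:12  ro:13  ex:15  wr:16  — struct: A1 busy until I3 writes@11

cycle = 8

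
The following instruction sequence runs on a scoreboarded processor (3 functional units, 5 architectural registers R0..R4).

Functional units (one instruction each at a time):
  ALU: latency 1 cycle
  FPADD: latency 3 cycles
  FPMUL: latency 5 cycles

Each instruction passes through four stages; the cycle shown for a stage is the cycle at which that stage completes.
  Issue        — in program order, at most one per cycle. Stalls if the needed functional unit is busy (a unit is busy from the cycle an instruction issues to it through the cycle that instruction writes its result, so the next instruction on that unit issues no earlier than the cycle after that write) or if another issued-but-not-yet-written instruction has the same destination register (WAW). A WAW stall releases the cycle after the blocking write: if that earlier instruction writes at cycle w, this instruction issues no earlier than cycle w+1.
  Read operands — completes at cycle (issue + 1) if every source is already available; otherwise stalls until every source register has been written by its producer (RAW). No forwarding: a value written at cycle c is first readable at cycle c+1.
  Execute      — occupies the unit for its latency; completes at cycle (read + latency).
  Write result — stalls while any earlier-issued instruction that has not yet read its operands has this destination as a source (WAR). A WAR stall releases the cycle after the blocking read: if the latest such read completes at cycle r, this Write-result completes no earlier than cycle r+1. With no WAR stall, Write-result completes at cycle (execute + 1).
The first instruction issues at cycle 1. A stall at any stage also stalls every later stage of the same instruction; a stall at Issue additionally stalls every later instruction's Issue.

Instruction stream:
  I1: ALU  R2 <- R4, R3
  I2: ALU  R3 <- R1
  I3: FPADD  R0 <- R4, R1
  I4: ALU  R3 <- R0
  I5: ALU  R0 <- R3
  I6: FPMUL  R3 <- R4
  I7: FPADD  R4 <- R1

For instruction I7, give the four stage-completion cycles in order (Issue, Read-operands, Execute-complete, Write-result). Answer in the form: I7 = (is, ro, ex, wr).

[1] I1 issues→ALU
[2] I1 reads
[3] I1 exec-done
[4] I1 writes R2
[5] I2 issues→ALU
[6] I2 reads · I3 issues→FPADD
[7] I2 exec-done · I3 reads
[8] I2 writes R3
[9] I4 issues→ALU
[10] I3 exec-done
[11] I3 writes R0
[12] I4 reads
[13] I4 exec-done
[14] I4 writes R3
[15] I5 issues→ALU
[16] I5 reads · I6 issues→FPMUL
[17] I5 exec-done · I6 reads · I7 issues→FPADD
[18] I5 writes R0 · I7 reads
[21] I7 exec-done
[22] I6 exec-done · I7 writes R4
[23] I6 writes R3

I7 = (17, 18, 21, 22)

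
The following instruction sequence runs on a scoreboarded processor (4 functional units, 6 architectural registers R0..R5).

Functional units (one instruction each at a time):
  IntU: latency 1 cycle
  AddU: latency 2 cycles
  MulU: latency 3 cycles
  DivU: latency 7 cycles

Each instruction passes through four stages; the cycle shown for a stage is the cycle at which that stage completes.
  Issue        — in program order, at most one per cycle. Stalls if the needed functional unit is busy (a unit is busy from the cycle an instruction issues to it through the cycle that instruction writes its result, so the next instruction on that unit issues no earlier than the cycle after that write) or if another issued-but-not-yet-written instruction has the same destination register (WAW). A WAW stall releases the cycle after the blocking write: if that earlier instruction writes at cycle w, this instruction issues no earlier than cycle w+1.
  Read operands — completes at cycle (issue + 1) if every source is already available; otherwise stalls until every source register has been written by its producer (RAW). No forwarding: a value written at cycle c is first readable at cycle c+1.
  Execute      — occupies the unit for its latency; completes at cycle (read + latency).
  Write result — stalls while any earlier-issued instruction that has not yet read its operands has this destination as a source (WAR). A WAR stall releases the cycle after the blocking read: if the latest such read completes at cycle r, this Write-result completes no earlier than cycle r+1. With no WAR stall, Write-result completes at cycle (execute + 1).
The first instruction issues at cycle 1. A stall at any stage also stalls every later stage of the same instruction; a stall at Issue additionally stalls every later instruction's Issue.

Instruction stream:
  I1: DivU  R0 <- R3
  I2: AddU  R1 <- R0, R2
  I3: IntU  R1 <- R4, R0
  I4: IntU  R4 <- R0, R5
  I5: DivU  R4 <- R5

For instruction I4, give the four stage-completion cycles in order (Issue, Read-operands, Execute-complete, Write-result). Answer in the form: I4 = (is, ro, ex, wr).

I4 = (19, 20, 21, 22)

cycle 1: I1 dispatched to DivU
cycle 2: I1 operands ready · I2 dispatched to AddU
cycle 9: I1 complete
cycle 10: R0←I1
cycle 11: I2 operands ready
cycle 13: I2 complete
cycle 14: R1←I2
cycle 15: I3 dispatched to IntU
cycle 16: I3 operands ready
cycle 17: I3 complete
cycle 18: R1←I3
cycle 19: I4 dispatched to IntU
cycle 20: I4 operands ready
cycle 21: I4 complete
cycle 22: R4←I4
cycle 23: I5 dispatched to DivU
cycle 24: I5 operands ready
cycle 31: I5 complete
cycle 32: R4←I5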